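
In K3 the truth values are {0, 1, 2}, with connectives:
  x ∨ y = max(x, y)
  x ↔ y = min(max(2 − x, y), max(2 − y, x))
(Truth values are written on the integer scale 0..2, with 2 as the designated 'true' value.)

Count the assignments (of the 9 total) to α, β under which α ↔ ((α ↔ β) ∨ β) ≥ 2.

1

α = 0, β = 0 ↦ 0  <
α = 0, β = 1 ↦ 1  <
α = 0, β = 2 ↦ 0  <
α = 1, β = 0 ↦ 1  <
α = 1, β = 1 ↦ 1  <
α = 1, β = 2 ↦ 1  <
α = 2, β = 0 ↦ 0  <
α = 2, β = 1 ↦ 1  <
α = 2, β = 2 ↦ 2  ≥
So 1 of the 9 assignments meets the threshold.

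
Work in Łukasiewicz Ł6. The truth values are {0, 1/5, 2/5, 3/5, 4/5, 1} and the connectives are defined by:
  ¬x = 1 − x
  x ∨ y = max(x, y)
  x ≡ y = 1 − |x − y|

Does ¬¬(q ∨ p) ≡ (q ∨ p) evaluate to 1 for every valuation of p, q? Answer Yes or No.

At p = 1/5, q = 0, for instance:
q ∨ p = 0 ∨ 1/5 = 1/5
¬(q ∨ p) = ¬1/5 = 4/5
¬¬(q ∨ p) = ¬4/5 = 1/5
¬¬(q ∨ p) ≡ (q ∨ p) = 1/5 ≡ 1/5 = 1
and checking the remaining 35 assignments likewise gives ≥ 1 in every case.

Yes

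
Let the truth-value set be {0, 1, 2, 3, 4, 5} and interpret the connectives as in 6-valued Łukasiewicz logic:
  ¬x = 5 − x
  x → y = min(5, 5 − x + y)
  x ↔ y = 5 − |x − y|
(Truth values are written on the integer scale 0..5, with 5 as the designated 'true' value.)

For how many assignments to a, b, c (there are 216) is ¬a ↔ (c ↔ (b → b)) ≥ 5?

36

value 5: 36 assignments (counts)
value 4: 60 assignments
value 3: 48 assignments
value 2: 36 assignments
value 1: 24 assignments
value 0: 12 assignments
So 36 of the 216 assignments meet the threshold.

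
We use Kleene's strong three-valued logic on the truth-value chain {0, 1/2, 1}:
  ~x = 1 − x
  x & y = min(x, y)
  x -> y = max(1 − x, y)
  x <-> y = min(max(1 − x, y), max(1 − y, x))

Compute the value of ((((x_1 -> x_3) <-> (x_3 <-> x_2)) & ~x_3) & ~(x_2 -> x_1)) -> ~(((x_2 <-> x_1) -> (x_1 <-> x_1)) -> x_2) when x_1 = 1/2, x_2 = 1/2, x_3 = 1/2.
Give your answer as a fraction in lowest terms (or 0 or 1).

x_1 -> x_3 = 1/2 -> 1/2 = 1/2
x_3 <-> x_2 = 1/2 <-> 1/2 = 1/2
(x_1 -> x_3) <-> (x_3 <-> x_2) = 1/2 <-> 1/2 = 1/2
~x_3 = ~1/2 = 1/2
((x_1 -> x_3) <-> (x_3 <-> x_2)) & ~x_3 = 1/2 & 1/2 = 1/2
x_2 -> x_1 = 1/2 -> 1/2 = 1/2
~(x_2 -> x_1) = ~1/2 = 1/2
(((x_1 -> x_3) <-> (x_3 <-> x_2)) & ~x_3) & ~(x_2 -> x_1) = 1/2 & 1/2 = 1/2
x_2 <-> x_1 = 1/2 <-> 1/2 = 1/2
x_1 <-> x_1 = 1/2 <-> 1/2 = 1/2
(x_2 <-> x_1) -> (x_1 <-> x_1) = 1/2 -> 1/2 = 1/2
((x_2 <-> x_1) -> (x_1 <-> x_1)) -> x_2 = 1/2 -> 1/2 = 1/2
~(((x_2 <-> x_1) -> (x_1 <-> x_1)) -> x_2) = ~1/2 = 1/2
((((x_1 -> x_3) <-> (x_3 <-> x_2)) & ~x_3) & ~(x_2 -> x_1)) -> ~(((x_2 <-> x_1) -> (x_1 <-> x_1)) -> x_2) = 1/2 -> 1/2 = 1/2

1/2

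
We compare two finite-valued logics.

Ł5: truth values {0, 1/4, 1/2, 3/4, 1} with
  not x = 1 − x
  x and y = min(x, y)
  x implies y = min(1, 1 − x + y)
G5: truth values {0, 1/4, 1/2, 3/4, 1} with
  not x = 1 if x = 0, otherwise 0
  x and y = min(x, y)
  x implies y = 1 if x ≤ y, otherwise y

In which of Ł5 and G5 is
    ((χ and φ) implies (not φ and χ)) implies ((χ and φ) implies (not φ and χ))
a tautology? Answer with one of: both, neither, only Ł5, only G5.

both

In Ł5: every assignment gives 1 — tautology.
In G5: every assignment gives 1 — tautology.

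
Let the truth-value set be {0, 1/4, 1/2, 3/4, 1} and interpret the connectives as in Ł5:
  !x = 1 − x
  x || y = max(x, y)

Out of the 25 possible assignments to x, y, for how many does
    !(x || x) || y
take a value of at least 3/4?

value 1: 9 assignments (counts)
value 3/4: 7 assignments (counts)
value 1/2: 5 assignments
value 1/4: 3 assignments
value 0: 1 assignment
So 16 of the 25 assignments meet the threshold.

16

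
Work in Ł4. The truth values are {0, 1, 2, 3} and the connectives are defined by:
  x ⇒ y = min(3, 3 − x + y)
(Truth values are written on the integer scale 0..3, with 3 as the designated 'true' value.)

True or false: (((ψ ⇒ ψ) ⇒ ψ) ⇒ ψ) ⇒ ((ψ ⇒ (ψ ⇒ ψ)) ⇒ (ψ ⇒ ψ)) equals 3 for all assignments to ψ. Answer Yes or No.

ψ = 0 ↦ 3
ψ = 1 ↦ 3
ψ = 2 ↦ 3
ψ = 3 ↦ 3
Every assignment gives a value ≥ 3.

Yes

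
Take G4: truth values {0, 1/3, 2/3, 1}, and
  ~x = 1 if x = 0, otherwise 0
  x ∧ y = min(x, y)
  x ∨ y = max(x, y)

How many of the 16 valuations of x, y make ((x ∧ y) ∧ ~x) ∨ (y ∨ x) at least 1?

x = 0, y = 0 ↦ 0  <
x = 0, y = 1/3 ↦ 1/3  <
x = 0, y = 2/3 ↦ 2/3  <
x = 0, y = 1 ↦ 1  ≥
x = 1/3, y = 0 ↦ 1/3  <
x = 1/3, y = 1/3 ↦ 1/3  <
x = 1/3, y = 2/3 ↦ 2/3  <
x = 1/3, y = 1 ↦ 1  ≥
x = 2/3, y = 0 ↦ 2/3  <
x = 2/3, y = 1/3 ↦ 2/3  <
x = 2/3, y = 2/3 ↦ 2/3  <
x = 2/3, y = 1 ↦ 1  ≥
x = 1, y = 0 ↦ 1  ≥
x = 1, y = 1/3 ↦ 1  ≥
x = 1, y = 2/3 ↦ 1  ≥
x = 1, y = 1 ↦ 1  ≥
So 7 of the 16 assignments meet the threshold.

7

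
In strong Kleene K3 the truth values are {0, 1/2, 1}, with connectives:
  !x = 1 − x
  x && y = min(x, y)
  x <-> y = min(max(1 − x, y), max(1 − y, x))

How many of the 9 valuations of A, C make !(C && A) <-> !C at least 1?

4

A = 0, C = 0 ↦ 1  ≥
A = 0, C = 1/2 ↦ 1/2  <
A = 0, C = 1 ↦ 0  <
A = 1/2, C = 0 ↦ 1  ≥
A = 1/2, C = 1/2 ↦ 1/2  <
A = 1/2, C = 1 ↦ 1/2  <
A = 1, C = 0 ↦ 1  ≥
A = 1, C = 1/2 ↦ 1/2  <
A = 1, C = 1 ↦ 1  ≥
So 4 of the 9 assignments meet the threshold.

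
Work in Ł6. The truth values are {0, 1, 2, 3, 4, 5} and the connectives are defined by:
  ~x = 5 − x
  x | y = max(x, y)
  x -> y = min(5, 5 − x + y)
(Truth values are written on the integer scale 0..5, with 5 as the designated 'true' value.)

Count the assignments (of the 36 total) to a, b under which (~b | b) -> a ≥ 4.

value 5: 12 assignments (counts)
value 4: 6 assignments (counts)
value 3: 6 assignments
value 2: 6 assignments
value 1: 4 assignments
value 0: 2 assignments
So 18 of the 36 assignments meet the threshold.

18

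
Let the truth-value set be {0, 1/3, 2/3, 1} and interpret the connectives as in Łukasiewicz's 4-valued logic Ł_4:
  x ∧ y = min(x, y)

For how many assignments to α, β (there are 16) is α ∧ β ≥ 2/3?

4

α = 0, β = 0 ↦ 0  <
α = 0, β = 1/3 ↦ 0  <
α = 0, β = 2/3 ↦ 0  <
α = 0, β = 1 ↦ 0  <
α = 1/3, β = 0 ↦ 0  <
α = 1/3, β = 1/3 ↦ 1/3  <
α = 1/3, β = 2/3 ↦ 1/3  <
α = 1/3, β = 1 ↦ 1/3  <
α = 2/3, β = 0 ↦ 0  <
α = 2/3, β = 1/3 ↦ 1/3  <
α = 2/3, β = 2/3 ↦ 2/3  ≥
α = 2/3, β = 1 ↦ 2/3  ≥
α = 1, β = 0 ↦ 0  <
α = 1, β = 1/3 ↦ 1/3  <
α = 1, β = 2/3 ↦ 2/3  ≥
α = 1, β = 1 ↦ 1  ≥
So 4 of the 16 assignments meet the threshold.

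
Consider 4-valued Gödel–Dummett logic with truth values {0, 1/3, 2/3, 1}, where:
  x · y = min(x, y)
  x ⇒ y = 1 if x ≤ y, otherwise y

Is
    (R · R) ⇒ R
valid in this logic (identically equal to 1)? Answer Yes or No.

R = 0 ↦ 1
R = 1/3 ↦ 1
R = 2/3 ↦ 1
R = 1 ↦ 1
Every assignment gives a value ≥ 1.

Yes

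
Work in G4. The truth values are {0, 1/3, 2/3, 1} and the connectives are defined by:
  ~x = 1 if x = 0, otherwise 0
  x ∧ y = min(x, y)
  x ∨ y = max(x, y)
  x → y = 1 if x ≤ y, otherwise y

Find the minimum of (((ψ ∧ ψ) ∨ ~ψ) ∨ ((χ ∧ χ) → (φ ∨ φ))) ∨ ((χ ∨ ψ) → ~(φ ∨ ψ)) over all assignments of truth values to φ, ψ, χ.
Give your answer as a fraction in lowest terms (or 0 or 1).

1/3

Take φ = 0, ψ = 1/3, χ = 1/3:
ψ ∧ ψ = 1/3 ∧ 1/3 = 1/3
~ψ = ~1/3 = 0
(ψ ∧ ψ) ∨ ~ψ = 1/3 ∨ 0 = 1/3
χ ∧ χ = 1/3 ∧ 1/3 = 1/3
φ ∨ φ = 0 ∨ 0 = 0
(χ ∧ χ) → (φ ∨ φ) = 1/3 → 0 = 0
((ψ ∧ ψ) ∨ ~ψ) ∨ ((χ ∧ χ) → (φ ∨ φ)) = 1/3 ∨ 0 = 1/3
χ ∨ ψ = 1/3 ∨ 1/3 = 1/3
φ ∨ ψ = 0 ∨ 1/3 = 1/3
~(φ ∨ ψ) = ~1/3 = 0
(χ ∨ ψ) → ~(φ ∨ ψ) = 1/3 → 0 = 0
(((ψ ∧ ψ) ∨ ~ψ) ∨ ((χ ∧ χ) → (φ ∨ φ))) ∨ ((χ ∨ ψ) → ~(φ ∨ ψ)) = 1/3 ∨ 0 = 1/3
No assignment yields a value below 1/3, so this is the minimum.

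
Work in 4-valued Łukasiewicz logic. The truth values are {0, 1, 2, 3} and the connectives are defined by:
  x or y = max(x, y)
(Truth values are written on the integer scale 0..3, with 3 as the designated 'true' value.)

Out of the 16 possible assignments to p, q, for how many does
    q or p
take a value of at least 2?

12

p = 0, q = 0 ↦ 0  <
p = 0, q = 1 ↦ 1  <
p = 0, q = 2 ↦ 2  ≥
p = 0, q = 3 ↦ 3  ≥
p = 1, q = 0 ↦ 1  <
p = 1, q = 1 ↦ 1  <
p = 1, q = 2 ↦ 2  ≥
p = 1, q = 3 ↦ 3  ≥
p = 2, q = 0 ↦ 2  ≥
p = 2, q = 1 ↦ 2  ≥
p = 2, q = 2 ↦ 2  ≥
p = 2, q = 3 ↦ 3  ≥
p = 3, q = 0 ↦ 3  ≥
p = 3, q = 1 ↦ 3  ≥
p = 3, q = 2 ↦ 3  ≥
p = 3, q = 3 ↦ 3  ≥
So 12 of the 16 assignments meet the threshold.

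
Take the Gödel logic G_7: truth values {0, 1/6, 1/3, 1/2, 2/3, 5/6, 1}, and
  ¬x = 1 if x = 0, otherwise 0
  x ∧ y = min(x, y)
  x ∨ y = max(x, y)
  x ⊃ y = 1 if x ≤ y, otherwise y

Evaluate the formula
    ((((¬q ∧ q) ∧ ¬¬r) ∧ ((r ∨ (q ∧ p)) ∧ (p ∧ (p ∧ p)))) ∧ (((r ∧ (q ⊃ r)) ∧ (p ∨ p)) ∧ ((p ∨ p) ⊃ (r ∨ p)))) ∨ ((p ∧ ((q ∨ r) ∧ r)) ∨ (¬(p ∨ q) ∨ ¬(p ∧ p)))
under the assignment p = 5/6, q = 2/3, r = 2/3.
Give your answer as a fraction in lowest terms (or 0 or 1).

¬q = ¬2/3 = 0
¬q ∧ q = 0 ∧ 2/3 = 0
¬r = ¬2/3 = 0
¬¬r = ¬0 = 1
(¬q ∧ q) ∧ ¬¬r = 0 ∧ 1 = 0
q ∧ p = 2/3 ∧ 5/6 = 2/3
r ∨ (q ∧ p) = 2/3 ∨ 2/3 = 2/3
p ∧ p = 5/6 ∧ 5/6 = 5/6
p ∧ (p ∧ p) = 5/6 ∧ 5/6 = 5/6
(r ∨ (q ∧ p)) ∧ (p ∧ (p ∧ p)) = 2/3 ∧ 5/6 = 2/3
((¬q ∧ q) ∧ ¬¬r) ∧ ((r ∨ (q ∧ p)) ∧ (p ∧ (p ∧ p))) = 0 ∧ 2/3 = 0
q ⊃ r = 2/3 ⊃ 2/3 = 1
r ∧ (q ⊃ r) = 2/3 ∧ 1 = 2/3
p ∨ p = 5/6 ∨ 5/6 = 5/6
(r ∧ (q ⊃ r)) ∧ (p ∨ p) = 2/3 ∧ 5/6 = 2/3
p ∨ p = 5/6 ∨ 5/6 = 5/6
r ∨ p = 2/3 ∨ 5/6 = 5/6
(p ∨ p) ⊃ (r ∨ p) = 5/6 ⊃ 5/6 = 1
((r ∧ (q ⊃ r)) ∧ (p ∨ p)) ∧ ((p ∨ p) ⊃ (r ∨ p)) = 2/3 ∧ 1 = 2/3
(((¬q ∧ q) ∧ ¬¬r) ∧ ((r ∨ (q ∧ p)) ∧ (p ∧ (p ∧ p)))) ∧ (((r ∧ (q ⊃ r)) ∧ (p ∨ p)) ∧ ((p ∨ p) ⊃ (r ∨ p))) = 0 ∧ 2/3 = 0
q ∨ r = 2/3 ∨ 2/3 = 2/3
(q ∨ r) ∧ r = 2/3 ∧ 2/3 = 2/3
p ∧ ((q ∨ r) ∧ r) = 5/6 ∧ 2/3 = 2/3
p ∨ q = 5/6 ∨ 2/3 = 5/6
¬(p ∨ q) = ¬5/6 = 0
p ∧ p = 5/6 ∧ 5/6 = 5/6
¬(p ∧ p) = ¬5/6 = 0
¬(p ∨ q) ∨ ¬(p ∧ p) = 0 ∨ 0 = 0
(p ∧ ((q ∨ r) ∧ r)) ∨ (¬(p ∨ q) ∨ ¬(p ∧ p)) = 2/3 ∨ 0 = 2/3
((((¬q ∧ q) ∧ ¬¬r) ∧ ((r ∨ (q ∧ p)) ∧ (p ∧ (p ∧ p)))) ∧ (((r ∧ (q ⊃ r)) ∧ (p ∨ p)) ∧ ((p ∨ p) ⊃ (r ∨ p)))) ∨ ((p ∧ ((q ∨ r) ∧ r)) ∨ (¬(p ∨ q) ∨ ¬(p ∧ p))) = 0 ∨ 2/3 = 2/3

2/3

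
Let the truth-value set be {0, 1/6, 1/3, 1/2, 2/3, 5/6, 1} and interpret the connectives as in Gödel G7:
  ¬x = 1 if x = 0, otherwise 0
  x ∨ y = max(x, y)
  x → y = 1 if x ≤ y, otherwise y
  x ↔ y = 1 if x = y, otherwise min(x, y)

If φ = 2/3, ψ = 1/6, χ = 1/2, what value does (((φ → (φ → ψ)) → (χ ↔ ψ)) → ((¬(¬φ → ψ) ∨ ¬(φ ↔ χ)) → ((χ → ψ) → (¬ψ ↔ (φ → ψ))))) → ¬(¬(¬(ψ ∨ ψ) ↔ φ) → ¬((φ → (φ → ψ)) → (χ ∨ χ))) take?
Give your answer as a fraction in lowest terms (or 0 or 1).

φ → ψ = 2/3 → 1/6 = 1/6
φ → (φ → ψ) = 2/3 → 1/6 = 1/6
χ ↔ ψ = 1/2 ↔ 1/6 = 1/6
(φ → (φ → ψ)) → (χ ↔ ψ) = 1/6 → 1/6 = 1
¬φ = ¬2/3 = 0
¬φ → ψ = 0 → 1/6 = 1
¬(¬φ → ψ) = ¬1 = 0
φ ↔ χ = 2/3 ↔ 1/2 = 1/2
¬(φ ↔ χ) = ¬1/2 = 0
¬(¬φ → ψ) ∨ ¬(φ ↔ χ) = 0 ∨ 0 = 0
χ → ψ = 1/2 → 1/6 = 1/6
¬ψ = ¬1/6 = 0
φ → ψ = 2/3 → 1/6 = 1/6
¬ψ ↔ (φ → ψ) = 0 ↔ 1/6 = 0
(χ → ψ) → (¬ψ ↔ (φ → ψ)) = 1/6 → 0 = 0
(¬(¬φ → ψ) ∨ ¬(φ ↔ χ)) → ((χ → ψ) → (¬ψ ↔ (φ → ψ))) = 0 → 0 = 1
((φ → (φ → ψ)) → (χ ↔ ψ)) → ((¬(¬φ → ψ) ∨ ¬(φ ↔ χ)) → ((χ → ψ) → (¬ψ ↔ (φ → ψ)))) = 1 → 1 = 1
ψ ∨ ψ = 1/6 ∨ 1/6 = 1/6
¬(ψ ∨ ψ) = ¬1/6 = 0
¬(ψ ∨ ψ) ↔ φ = 0 ↔ 2/3 = 0
¬(¬(ψ ∨ ψ) ↔ φ) = ¬0 = 1
φ → ψ = 2/3 → 1/6 = 1/6
φ → (φ → ψ) = 2/3 → 1/6 = 1/6
χ ∨ χ = 1/2 ∨ 1/2 = 1/2
(φ → (φ → ψ)) → (χ ∨ χ) = 1/6 → 1/2 = 1
¬((φ → (φ → ψ)) → (χ ∨ χ)) = ¬1 = 0
¬(¬(ψ ∨ ψ) ↔ φ) → ¬((φ → (φ → ψ)) → (χ ∨ χ)) = 1 → 0 = 0
¬(¬(¬(ψ ∨ ψ) ↔ φ) → ¬((φ → (φ → ψ)) → (χ ∨ χ))) = ¬0 = 1
(((φ → (φ → ψ)) → (χ ↔ ψ)) → ((¬(¬φ → ψ) ∨ ¬(φ ↔ χ)) → ((χ → ψ) → (¬ψ ↔ (φ → ψ))))) → ¬(¬(¬(ψ ∨ ψ) ↔ φ) → ¬((φ → (φ → ψ)) → (χ ∨ χ))) = 1 → 1 = 1

1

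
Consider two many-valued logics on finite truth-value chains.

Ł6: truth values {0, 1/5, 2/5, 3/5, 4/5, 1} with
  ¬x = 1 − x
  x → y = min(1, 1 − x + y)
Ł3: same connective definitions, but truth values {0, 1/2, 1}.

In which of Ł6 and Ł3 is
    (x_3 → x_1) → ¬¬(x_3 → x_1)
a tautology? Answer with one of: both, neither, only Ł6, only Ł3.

In Ł6: every assignment gives 1 — tautology.
In Ł3: every assignment gives 1 — tautology.

both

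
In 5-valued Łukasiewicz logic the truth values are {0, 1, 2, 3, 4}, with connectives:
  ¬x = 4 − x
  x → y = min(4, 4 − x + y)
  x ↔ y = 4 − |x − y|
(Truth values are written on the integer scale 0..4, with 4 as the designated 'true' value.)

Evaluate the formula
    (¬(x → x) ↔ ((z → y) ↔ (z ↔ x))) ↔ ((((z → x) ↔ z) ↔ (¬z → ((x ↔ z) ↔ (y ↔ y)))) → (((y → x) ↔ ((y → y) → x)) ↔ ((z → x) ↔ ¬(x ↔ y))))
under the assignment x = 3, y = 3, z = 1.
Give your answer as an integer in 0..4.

3

x → x = 3 → 3 = 4
¬(x → x) = ¬4 = 0
z → y = 1 → 3 = 4
z ↔ x = 1 ↔ 3 = 2
(z → y) ↔ (z ↔ x) = 4 ↔ 2 = 2
¬(x → x) ↔ ((z → y) ↔ (z ↔ x)) = 0 ↔ 2 = 2
z → x = 1 → 3 = 4
(z → x) ↔ z = 4 ↔ 1 = 1
¬z = ¬1 = 3
x ↔ z = 3 ↔ 1 = 2
y ↔ y = 3 ↔ 3 = 4
(x ↔ z) ↔ (y ↔ y) = 2 ↔ 4 = 2
¬z → ((x ↔ z) ↔ (y ↔ y)) = 3 → 2 = 3
((z → x) ↔ z) ↔ (¬z → ((x ↔ z) ↔ (y ↔ y))) = 1 ↔ 3 = 2
y → x = 3 → 3 = 4
y → y = 3 → 3 = 4
(y → y) → x = 4 → 3 = 3
(y → x) ↔ ((y → y) → x) = 4 ↔ 3 = 3
z → x = 1 → 3 = 4
x ↔ y = 3 ↔ 3 = 4
¬(x ↔ y) = ¬4 = 0
(z → x) ↔ ¬(x ↔ y) = 4 ↔ 0 = 0
((y → x) ↔ ((y → y) → x)) ↔ ((z → x) ↔ ¬(x ↔ y)) = 3 ↔ 0 = 1
(((z → x) ↔ z) ↔ (¬z → ((x ↔ z) ↔ (y ↔ y)))) → (((y → x) ↔ ((y → y) → x)) ↔ ((z → x) ↔ ¬(x ↔ y))) = 2 → 1 = 3
(¬(x → x) ↔ ((z → y) ↔ (z ↔ x))) ↔ ((((z → x) ↔ z) ↔ (¬z → ((x ↔ z) ↔ (y ↔ y)))) → (((y → x) ↔ ((y → y) → x)) ↔ ((z → x) ↔ ¬(x ↔ y)))) = 2 ↔ 3 = 3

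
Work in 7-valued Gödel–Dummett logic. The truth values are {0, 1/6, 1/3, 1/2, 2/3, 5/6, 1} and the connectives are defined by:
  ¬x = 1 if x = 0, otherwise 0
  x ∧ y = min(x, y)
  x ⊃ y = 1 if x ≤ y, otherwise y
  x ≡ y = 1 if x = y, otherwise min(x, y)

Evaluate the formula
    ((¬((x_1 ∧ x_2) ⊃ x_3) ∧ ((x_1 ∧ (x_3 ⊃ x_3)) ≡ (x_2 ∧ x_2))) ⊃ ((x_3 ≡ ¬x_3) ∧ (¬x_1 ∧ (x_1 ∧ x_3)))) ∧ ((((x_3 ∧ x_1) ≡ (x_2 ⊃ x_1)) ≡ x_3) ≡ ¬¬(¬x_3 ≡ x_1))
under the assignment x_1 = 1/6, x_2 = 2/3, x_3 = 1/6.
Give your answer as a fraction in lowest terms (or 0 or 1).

x_1 ∧ x_2 = 1/6 ∧ 2/3 = 1/6
(x_1 ∧ x_2) ⊃ x_3 = 1/6 ⊃ 1/6 = 1
¬((x_1 ∧ x_2) ⊃ x_3) = ¬1 = 0
x_3 ⊃ x_3 = 1/6 ⊃ 1/6 = 1
x_1 ∧ (x_3 ⊃ x_3) = 1/6 ∧ 1 = 1/6
x_2 ∧ x_2 = 2/3 ∧ 2/3 = 2/3
(x_1 ∧ (x_3 ⊃ x_3)) ≡ (x_2 ∧ x_2) = 1/6 ≡ 2/3 = 1/6
¬((x_1 ∧ x_2) ⊃ x_3) ∧ ((x_1 ∧ (x_3 ⊃ x_3)) ≡ (x_2 ∧ x_2)) = 0 ∧ 1/6 = 0
¬x_3 = ¬1/6 = 0
x_3 ≡ ¬x_3 = 1/6 ≡ 0 = 0
¬x_1 = ¬1/6 = 0
x_1 ∧ x_3 = 1/6 ∧ 1/6 = 1/6
¬x_1 ∧ (x_1 ∧ x_3) = 0 ∧ 1/6 = 0
(x_3 ≡ ¬x_3) ∧ (¬x_1 ∧ (x_1 ∧ x_3)) = 0 ∧ 0 = 0
(¬((x_1 ∧ x_2) ⊃ x_3) ∧ ((x_1 ∧ (x_3 ⊃ x_3)) ≡ (x_2 ∧ x_2))) ⊃ ((x_3 ≡ ¬x_3) ∧ (¬x_1 ∧ (x_1 ∧ x_3))) = 0 ⊃ 0 = 1
x_3 ∧ x_1 = 1/6 ∧ 1/6 = 1/6
x_2 ⊃ x_1 = 2/3 ⊃ 1/6 = 1/6
(x_3 ∧ x_1) ≡ (x_2 ⊃ x_1) = 1/6 ≡ 1/6 = 1
((x_3 ∧ x_1) ≡ (x_2 ⊃ x_1)) ≡ x_3 = 1 ≡ 1/6 = 1/6
¬x_3 = ¬1/6 = 0
¬x_3 ≡ x_1 = 0 ≡ 1/6 = 0
¬(¬x_3 ≡ x_1) = ¬0 = 1
¬¬(¬x_3 ≡ x_1) = ¬1 = 0
(((x_3 ∧ x_1) ≡ (x_2 ⊃ x_1)) ≡ x_3) ≡ ¬¬(¬x_3 ≡ x_1) = 1/6 ≡ 0 = 0
((¬((x_1 ∧ x_2) ⊃ x_3) ∧ ((x_1 ∧ (x_3 ⊃ x_3)) ≡ (x_2 ∧ x_2))) ⊃ ((x_3 ≡ ¬x_3) ∧ (¬x_1 ∧ (x_1 ∧ x_3)))) ∧ ((((x_3 ∧ x_1) ≡ (x_2 ⊃ x_1)) ≡ x_3) ≡ ¬¬(¬x_3 ≡ x_1)) = 1 ∧ 0 = 0

0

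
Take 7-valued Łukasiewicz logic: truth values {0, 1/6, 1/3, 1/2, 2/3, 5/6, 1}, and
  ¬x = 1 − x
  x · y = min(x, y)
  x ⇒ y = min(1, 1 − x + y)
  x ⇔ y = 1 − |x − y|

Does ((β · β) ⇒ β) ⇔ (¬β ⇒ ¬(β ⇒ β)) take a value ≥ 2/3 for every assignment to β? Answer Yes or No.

Counterexample: take β = 0.
β · β = 0 · 0 = 0
(β · β) ⇒ β = 0 ⇒ 0 = 1
¬β = ¬0 = 1
β ⇒ β = 0 ⇒ 0 = 1
¬(β ⇒ β) = ¬1 = 0
¬β ⇒ ¬(β ⇒ β) = 1 ⇒ 0 = 0
((β · β) ⇒ β) ⇔ (¬β ⇒ ¬(β ⇒ β)) = 1 ⇔ 0 = 0
This gives 0, which is below 2/3.

No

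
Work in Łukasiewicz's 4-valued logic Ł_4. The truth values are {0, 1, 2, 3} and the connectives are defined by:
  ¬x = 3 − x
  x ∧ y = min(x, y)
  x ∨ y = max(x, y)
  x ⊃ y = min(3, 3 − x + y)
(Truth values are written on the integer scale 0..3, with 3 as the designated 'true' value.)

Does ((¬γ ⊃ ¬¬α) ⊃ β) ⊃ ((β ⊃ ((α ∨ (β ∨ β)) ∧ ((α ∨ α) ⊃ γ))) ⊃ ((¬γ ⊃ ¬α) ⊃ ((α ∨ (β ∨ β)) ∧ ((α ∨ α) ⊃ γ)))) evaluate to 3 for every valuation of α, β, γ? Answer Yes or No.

Counterexample: take α = 0, β = 0, γ = 0.
¬γ = ¬0 = 3
¬α = ¬0 = 3
¬¬α = ¬3 = 0
¬γ ⊃ ¬¬α = 3 ⊃ 0 = 0
(¬γ ⊃ ¬¬α) ⊃ β = 0 ⊃ 0 = 3
β ∨ β = 0 ∨ 0 = 0
α ∨ (β ∨ β) = 0 ∨ 0 = 0
α ∨ α = 0 ∨ 0 = 0
(α ∨ α) ⊃ γ = 0 ⊃ 0 = 3
(α ∨ (β ∨ β)) ∧ ((α ∨ α) ⊃ γ) = 0 ∧ 3 = 0
β ⊃ ((α ∨ (β ∨ β)) ∧ ((α ∨ α) ⊃ γ)) = 0 ⊃ 0 = 3
¬γ = ¬0 = 3
¬α = ¬0 = 3
¬γ ⊃ ¬α = 3 ⊃ 3 = 3
β ∨ β = 0 ∨ 0 = 0
α ∨ (β ∨ β) = 0 ∨ 0 = 0
α ∨ α = 0 ∨ 0 = 0
(α ∨ α) ⊃ γ = 0 ⊃ 0 = 3
(α ∨ (β ∨ β)) ∧ ((α ∨ α) ⊃ γ) = 0 ∧ 3 = 0
(¬γ ⊃ ¬α) ⊃ ((α ∨ (β ∨ β)) ∧ ((α ∨ α) ⊃ γ)) = 3 ⊃ 0 = 0
(β ⊃ ((α ∨ (β ∨ β)) ∧ ((α ∨ α) ⊃ γ))) ⊃ ((¬γ ⊃ ¬α) ⊃ ((α ∨ (β ∨ β)) ∧ ((α ∨ α) ⊃ γ))) = 3 ⊃ 0 = 0
((¬γ ⊃ ¬¬α) ⊃ β) ⊃ ((β ⊃ ((α ∨ (β ∨ β)) ∧ ((α ∨ α) ⊃ γ))) ⊃ ((¬γ ⊃ ¬α) ⊃ ((α ∨ (β ∨ β)) ∧ ((α ∨ α) ⊃ γ)))) = 3 ⊃ 0 = 0
This gives 0 ≠ 3.

No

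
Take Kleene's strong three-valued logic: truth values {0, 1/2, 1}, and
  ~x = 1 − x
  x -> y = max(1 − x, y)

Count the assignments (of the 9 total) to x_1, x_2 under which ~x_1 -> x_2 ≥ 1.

5

x_1 = 0, x_2 = 0 ↦ 0  <
x_1 = 0, x_2 = 1/2 ↦ 1/2  <
x_1 = 0, x_2 = 1 ↦ 1  ≥
x_1 = 1/2, x_2 = 0 ↦ 1/2  <
x_1 = 1/2, x_2 = 1/2 ↦ 1/2  <
x_1 = 1/2, x_2 = 1 ↦ 1  ≥
x_1 = 1, x_2 = 0 ↦ 1  ≥
x_1 = 1, x_2 = 1/2 ↦ 1  ≥
x_1 = 1, x_2 = 1 ↦ 1  ≥
So 5 of the 9 assignments meet the threshold.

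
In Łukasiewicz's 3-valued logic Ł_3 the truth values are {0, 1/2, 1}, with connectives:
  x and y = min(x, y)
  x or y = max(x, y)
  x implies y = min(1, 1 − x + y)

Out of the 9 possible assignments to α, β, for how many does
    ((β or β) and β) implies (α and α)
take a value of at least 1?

α = 0, β = 0 ↦ 1  ≥
α = 0, β = 1/2 ↦ 1/2  <
α = 0, β = 1 ↦ 0  <
α = 1/2, β = 0 ↦ 1  ≥
α = 1/2, β = 1/2 ↦ 1  ≥
α = 1/2, β = 1 ↦ 1/2  <
α = 1, β = 0 ↦ 1  ≥
α = 1, β = 1/2 ↦ 1  ≥
α = 1, β = 1 ↦ 1  ≥
So 6 of the 9 assignments meet the threshold.

6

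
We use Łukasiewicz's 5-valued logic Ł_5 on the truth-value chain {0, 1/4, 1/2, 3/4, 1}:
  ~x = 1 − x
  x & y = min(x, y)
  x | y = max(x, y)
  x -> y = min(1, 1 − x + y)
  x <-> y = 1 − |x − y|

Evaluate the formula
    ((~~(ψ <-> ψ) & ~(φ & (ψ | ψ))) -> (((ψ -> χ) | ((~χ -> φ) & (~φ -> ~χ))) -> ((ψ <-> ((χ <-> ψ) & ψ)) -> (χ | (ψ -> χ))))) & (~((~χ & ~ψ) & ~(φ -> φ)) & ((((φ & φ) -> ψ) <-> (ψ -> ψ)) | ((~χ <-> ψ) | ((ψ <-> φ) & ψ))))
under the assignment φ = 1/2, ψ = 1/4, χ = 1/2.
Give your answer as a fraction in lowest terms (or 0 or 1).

ψ <-> ψ = 1/4 <-> 1/4 = 1
~(ψ <-> ψ) = ~1 = 0
~~(ψ <-> ψ) = ~0 = 1
ψ | ψ = 1/4 | 1/4 = 1/4
φ & (ψ | ψ) = 1/2 & 1/4 = 1/4
~(φ & (ψ | ψ)) = ~1/4 = 3/4
~~(ψ <-> ψ) & ~(φ & (ψ | ψ)) = 1 & 3/4 = 3/4
ψ -> χ = 1/4 -> 1/2 = 1
~χ = ~1/2 = 1/2
~χ -> φ = 1/2 -> 1/2 = 1
~φ = ~1/2 = 1/2
~χ = ~1/2 = 1/2
~φ -> ~χ = 1/2 -> 1/2 = 1
(~χ -> φ) & (~φ -> ~χ) = 1 & 1 = 1
(ψ -> χ) | ((~χ -> φ) & (~φ -> ~χ)) = 1 | 1 = 1
χ <-> ψ = 1/2 <-> 1/4 = 3/4
(χ <-> ψ) & ψ = 3/4 & 1/4 = 1/4
ψ <-> ((χ <-> ψ) & ψ) = 1/4 <-> 1/4 = 1
ψ -> χ = 1/4 -> 1/2 = 1
χ | (ψ -> χ) = 1/2 | 1 = 1
(ψ <-> ((χ <-> ψ) & ψ)) -> (χ | (ψ -> χ)) = 1 -> 1 = 1
((ψ -> χ) | ((~χ -> φ) & (~φ -> ~χ))) -> ((ψ <-> ((χ <-> ψ) & ψ)) -> (χ | (ψ -> χ))) = 1 -> 1 = 1
(~~(ψ <-> ψ) & ~(φ & (ψ | ψ))) -> (((ψ -> χ) | ((~χ -> φ) & (~φ -> ~χ))) -> ((ψ <-> ((χ <-> ψ) & ψ)) -> (χ | (ψ -> χ)))) = 3/4 -> 1 = 1
~χ = ~1/2 = 1/2
~ψ = ~1/4 = 3/4
~χ & ~ψ = 1/2 & 3/4 = 1/2
φ -> φ = 1/2 -> 1/2 = 1
~(φ -> φ) = ~1 = 0
(~χ & ~ψ) & ~(φ -> φ) = 1/2 & 0 = 0
~((~χ & ~ψ) & ~(φ -> φ)) = ~0 = 1
φ & φ = 1/2 & 1/2 = 1/2
(φ & φ) -> ψ = 1/2 -> 1/4 = 3/4
ψ -> ψ = 1/4 -> 1/4 = 1
((φ & φ) -> ψ) <-> (ψ -> ψ) = 3/4 <-> 1 = 3/4
~χ = ~1/2 = 1/2
~χ <-> ψ = 1/2 <-> 1/4 = 3/4
ψ <-> φ = 1/4 <-> 1/2 = 3/4
(ψ <-> φ) & ψ = 3/4 & 1/4 = 1/4
(~χ <-> ψ) | ((ψ <-> φ) & ψ) = 3/4 | 1/4 = 3/4
(((φ & φ) -> ψ) <-> (ψ -> ψ)) | ((~χ <-> ψ) | ((ψ <-> φ) & ψ)) = 3/4 | 3/4 = 3/4
~((~χ & ~ψ) & ~(φ -> φ)) & ((((φ & φ) -> ψ) <-> (ψ -> ψ)) | ((~χ <-> ψ) | ((ψ <-> φ) & ψ))) = 1 & 3/4 = 3/4
((~~(ψ <-> ψ) & ~(φ & (ψ | ψ))) -> (((ψ -> χ) | ((~χ -> φ) & (~φ -> ~χ))) -> ((ψ <-> ((χ <-> ψ) & ψ)) -> (χ | (ψ -> χ))))) & (~((~χ & ~ψ) & ~(φ -> φ)) & ((((φ & φ) -> ψ) <-> (ψ -> ψ)) | ((~χ <-> ψ) | ((ψ <-> φ) & ψ)))) = 1 & 3/4 = 3/4

3/4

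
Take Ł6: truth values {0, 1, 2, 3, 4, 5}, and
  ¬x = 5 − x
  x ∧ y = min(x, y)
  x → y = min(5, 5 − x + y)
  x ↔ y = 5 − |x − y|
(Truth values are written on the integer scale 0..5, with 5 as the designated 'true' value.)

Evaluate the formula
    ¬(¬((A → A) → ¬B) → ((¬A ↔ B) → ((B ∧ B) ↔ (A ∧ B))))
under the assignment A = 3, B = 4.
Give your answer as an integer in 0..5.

A → A = 3 → 3 = 5
¬B = ¬4 = 1
(A → A) → ¬B = 5 → 1 = 1
¬((A → A) → ¬B) = ¬1 = 4
¬A = ¬3 = 2
¬A ↔ B = 2 ↔ 4 = 3
B ∧ B = 4 ∧ 4 = 4
A ∧ B = 3 ∧ 4 = 3
(B ∧ B) ↔ (A ∧ B) = 4 ↔ 3 = 4
(¬A ↔ B) → ((B ∧ B) ↔ (A ∧ B)) = 3 → 4 = 5
¬((A → A) → ¬B) → ((¬A ↔ B) → ((B ∧ B) ↔ (A ∧ B))) = 4 → 5 = 5
¬(¬((A → A) → ¬B) → ((¬A ↔ B) → ((B ∧ B) ↔ (A ∧ B)))) = ¬5 = 0

0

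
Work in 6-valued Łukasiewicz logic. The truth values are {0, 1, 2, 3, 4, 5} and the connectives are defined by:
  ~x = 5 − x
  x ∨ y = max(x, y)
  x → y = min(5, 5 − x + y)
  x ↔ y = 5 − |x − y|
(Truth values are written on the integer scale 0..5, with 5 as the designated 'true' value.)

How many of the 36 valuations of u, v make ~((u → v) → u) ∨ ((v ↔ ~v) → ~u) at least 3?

32

value 5: 24 assignments (counts)
value 4: 4 assignments (counts)
value 3: 4 assignments (counts)
value 2: 2 assignments
value 1: 2 assignments
So 32 of the 36 assignments meet the threshold.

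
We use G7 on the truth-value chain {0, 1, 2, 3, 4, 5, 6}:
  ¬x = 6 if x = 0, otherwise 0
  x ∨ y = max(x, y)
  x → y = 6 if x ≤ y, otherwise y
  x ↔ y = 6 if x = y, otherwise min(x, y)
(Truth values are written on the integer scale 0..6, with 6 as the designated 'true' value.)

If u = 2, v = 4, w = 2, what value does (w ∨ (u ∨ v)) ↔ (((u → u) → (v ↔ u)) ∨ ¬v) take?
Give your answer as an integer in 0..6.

2

u ∨ v = 2 ∨ 4 = 4
w ∨ (u ∨ v) = 2 ∨ 4 = 4
u → u = 2 → 2 = 6
v ↔ u = 4 ↔ 2 = 2
(u → u) → (v ↔ u) = 6 → 2 = 2
¬v = ¬4 = 0
((u → u) → (v ↔ u)) ∨ ¬v = 2 ∨ 0 = 2
(w ∨ (u ∨ v)) ↔ (((u → u) → (v ↔ u)) ∨ ¬v) = 4 ↔ 2 = 2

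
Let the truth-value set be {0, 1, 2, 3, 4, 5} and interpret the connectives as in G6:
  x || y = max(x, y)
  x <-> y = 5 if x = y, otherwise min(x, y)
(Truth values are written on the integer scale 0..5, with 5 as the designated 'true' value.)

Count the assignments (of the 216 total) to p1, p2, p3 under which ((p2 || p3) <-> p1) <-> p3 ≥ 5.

value 5: 56 assignments (counts)
value 4: 12 assignments
value 3: 20 assignments
value 2: 30 assignments
value 1: 42 assignments
value 0: 56 assignments
So 56 of the 216 assignments meet the threshold.

56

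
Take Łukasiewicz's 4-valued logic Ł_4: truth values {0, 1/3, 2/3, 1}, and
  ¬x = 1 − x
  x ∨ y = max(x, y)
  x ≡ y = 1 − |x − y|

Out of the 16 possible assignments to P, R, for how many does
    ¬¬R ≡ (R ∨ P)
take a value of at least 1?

P = 0, R = 0 ↦ 1  ≥
P = 0, R = 1/3 ↦ 1  ≥
P = 0, R = 2/3 ↦ 1  ≥
P = 0, R = 1 ↦ 1  ≥
P = 1/3, R = 0 ↦ 2/3  <
P = 1/3, R = 1/3 ↦ 1  ≥
P = 1/3, R = 2/3 ↦ 1  ≥
P = 1/3, R = 1 ↦ 1  ≥
P = 2/3, R = 0 ↦ 1/3  <
P = 2/3, R = 1/3 ↦ 2/3  <
P = 2/3, R = 2/3 ↦ 1  ≥
P = 2/3, R = 1 ↦ 1  ≥
P = 1, R = 0 ↦ 0  <
P = 1, R = 1/3 ↦ 1/3  <
P = 1, R = 2/3 ↦ 2/3  <
P = 1, R = 1 ↦ 1  ≥
So 10 of the 16 assignments meet the threshold.

10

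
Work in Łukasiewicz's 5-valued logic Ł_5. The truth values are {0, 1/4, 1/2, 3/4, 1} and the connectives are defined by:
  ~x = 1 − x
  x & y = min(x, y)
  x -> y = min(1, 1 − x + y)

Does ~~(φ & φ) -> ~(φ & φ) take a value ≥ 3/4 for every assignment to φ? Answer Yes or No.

No

Counterexample: take φ = 3/4.
φ & φ = 3/4 & 3/4 = 3/4
~(φ & φ) = ~3/4 = 1/4
~~(φ & φ) = ~1/4 = 3/4
φ & φ = 3/4 & 3/4 = 3/4
~(φ & φ) = ~3/4 = 1/4
~~(φ & φ) -> ~(φ & φ) = 3/4 -> 1/4 = 1/2
This gives 1/2, which is below 3/4.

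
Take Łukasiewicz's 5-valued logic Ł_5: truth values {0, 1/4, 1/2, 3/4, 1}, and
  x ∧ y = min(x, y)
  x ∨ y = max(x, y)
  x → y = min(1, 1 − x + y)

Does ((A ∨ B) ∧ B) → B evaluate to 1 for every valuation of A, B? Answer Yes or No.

At A = 0, B = 1/4, for instance:
A ∨ B = 0 ∨ 1/4 = 1/4
(A ∨ B) ∧ B = 1/4 ∧ 1/4 = 1/4
((A ∨ B) ∧ B) → B = 1/4 → 1/4 = 1
and checking the remaining 24 assignments likewise gives ≥ 1 in every case.

Yes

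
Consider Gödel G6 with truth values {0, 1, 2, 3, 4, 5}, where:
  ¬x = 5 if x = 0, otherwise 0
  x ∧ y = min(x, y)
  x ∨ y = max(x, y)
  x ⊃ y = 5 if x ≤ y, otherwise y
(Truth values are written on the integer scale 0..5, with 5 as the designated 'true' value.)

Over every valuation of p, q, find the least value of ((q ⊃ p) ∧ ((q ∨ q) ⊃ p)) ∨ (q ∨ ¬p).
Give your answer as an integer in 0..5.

Take p = 1, q = 2:
q ⊃ p = 2 ⊃ 1 = 1
q ∨ q = 2 ∨ 2 = 2
(q ∨ q) ⊃ p = 2 ⊃ 1 = 1
(q ⊃ p) ∧ ((q ∨ q) ⊃ p) = 1 ∧ 1 = 1
¬p = ¬1 = 0
q ∨ ¬p = 2 ∨ 0 = 2
((q ⊃ p) ∧ ((q ∨ q) ⊃ p)) ∨ (q ∨ ¬p) = 1 ∨ 2 = 2
No assignment yields a value below 2, so this is the minimum.

2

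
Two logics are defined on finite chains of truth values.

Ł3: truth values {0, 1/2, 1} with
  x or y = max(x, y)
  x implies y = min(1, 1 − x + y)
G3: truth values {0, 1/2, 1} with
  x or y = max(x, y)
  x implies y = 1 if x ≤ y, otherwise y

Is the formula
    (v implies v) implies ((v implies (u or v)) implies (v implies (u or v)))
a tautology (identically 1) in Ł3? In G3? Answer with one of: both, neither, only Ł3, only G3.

In Ł3: every assignment gives 1 — tautology.
In G3: every assignment gives 1 — tautology.

both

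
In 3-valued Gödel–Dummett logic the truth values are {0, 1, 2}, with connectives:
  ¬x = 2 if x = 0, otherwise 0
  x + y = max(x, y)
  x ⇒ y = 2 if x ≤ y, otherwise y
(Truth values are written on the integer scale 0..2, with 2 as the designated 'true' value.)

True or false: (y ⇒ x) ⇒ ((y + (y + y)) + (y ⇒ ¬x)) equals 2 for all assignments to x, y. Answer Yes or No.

Counterexample: take x = 1, y = 1.
y ⇒ x = 1 ⇒ 1 = 2
y + y = 1 + 1 = 1
y + (y + y) = 1 + 1 = 1
¬x = ¬1 = 0
y ⇒ ¬x = 1 ⇒ 0 = 0
(y + (y + y)) + (y ⇒ ¬x) = 1 + 0 = 1
(y ⇒ x) ⇒ ((y + (y + y)) + (y ⇒ ¬x)) = 2 ⇒ 1 = 1
This gives 1 ≠ 2.

No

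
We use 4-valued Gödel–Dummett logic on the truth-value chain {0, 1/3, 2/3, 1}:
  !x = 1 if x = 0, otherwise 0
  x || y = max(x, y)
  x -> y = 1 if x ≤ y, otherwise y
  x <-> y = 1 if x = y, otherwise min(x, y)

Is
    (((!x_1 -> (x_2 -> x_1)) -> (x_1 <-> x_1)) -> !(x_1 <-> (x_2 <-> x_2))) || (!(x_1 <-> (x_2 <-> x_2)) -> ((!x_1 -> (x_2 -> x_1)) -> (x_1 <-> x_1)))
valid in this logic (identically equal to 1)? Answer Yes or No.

Yes

x_1 = 0, x_2 = 0 ↦ 1
x_1 = 0, x_2 = 1/3 ↦ 1
x_1 = 0, x_2 = 2/3 ↦ 1
x_1 = 0, x_2 = 1 ↦ 1
x_1 = 1/3, x_2 = 0 ↦ 1
x_1 = 1/3, x_2 = 1/3 ↦ 1
x_1 = 1/3, x_2 = 2/3 ↦ 1
x_1 = 1/3, x_2 = 1 ↦ 1
x_1 = 2/3, x_2 = 0 ↦ 1
x_1 = 2/3, x_2 = 1/3 ↦ 1
x_1 = 2/3, x_2 = 2/3 ↦ 1
x_1 = 2/3, x_2 = 1 ↦ 1
x_1 = 1, x_2 = 0 ↦ 1
x_1 = 1, x_2 = 1/3 ↦ 1
x_1 = 1, x_2 = 2/3 ↦ 1
x_1 = 1, x_2 = 1 ↦ 1
Every assignment gives a value ≥ 1.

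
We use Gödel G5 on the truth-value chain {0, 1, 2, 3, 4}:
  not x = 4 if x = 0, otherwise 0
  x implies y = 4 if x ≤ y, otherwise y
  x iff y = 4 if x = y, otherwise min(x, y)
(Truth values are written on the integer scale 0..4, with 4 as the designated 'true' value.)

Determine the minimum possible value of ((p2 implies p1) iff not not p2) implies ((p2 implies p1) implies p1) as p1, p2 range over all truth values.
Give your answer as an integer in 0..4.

Take p1 = 1, p2 = 1:
p2 implies p1 = 1 implies 1 = 4
not p2 = not 1 = 0
not not p2 = not 0 = 4
(p2 implies p1) iff not not p2 = 4 iff 4 = 4
p2 implies p1 = 1 implies 1 = 4
(p2 implies p1) implies p1 = 4 implies 1 = 1
((p2 implies p1) iff not not p2) implies ((p2 implies p1) implies p1) = 4 implies 1 = 1
No assignment yields a value below 1, so this is the minimum.

1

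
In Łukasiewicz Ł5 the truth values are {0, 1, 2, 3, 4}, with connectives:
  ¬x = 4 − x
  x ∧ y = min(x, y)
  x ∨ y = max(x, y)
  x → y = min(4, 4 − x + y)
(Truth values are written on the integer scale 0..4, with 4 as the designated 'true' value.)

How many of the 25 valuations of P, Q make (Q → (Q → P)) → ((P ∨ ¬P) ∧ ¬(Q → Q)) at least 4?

value 4: 1 assignment (counts)
value 3: 1 assignment
value 2: 2 assignments
value 1: 2 assignments
value 0: 19 assignments
So 1 of the 25 assignments meets the threshold.

1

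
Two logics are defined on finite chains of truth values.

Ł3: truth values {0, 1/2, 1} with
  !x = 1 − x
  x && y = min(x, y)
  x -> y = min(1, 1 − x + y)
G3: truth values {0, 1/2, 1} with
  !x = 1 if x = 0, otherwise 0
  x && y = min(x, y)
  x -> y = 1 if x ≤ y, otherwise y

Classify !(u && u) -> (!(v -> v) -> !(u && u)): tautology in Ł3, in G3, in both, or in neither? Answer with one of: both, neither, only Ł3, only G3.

In Ł3: every assignment gives 1 — tautology.
In G3: every assignment gives 1 — tautology.

both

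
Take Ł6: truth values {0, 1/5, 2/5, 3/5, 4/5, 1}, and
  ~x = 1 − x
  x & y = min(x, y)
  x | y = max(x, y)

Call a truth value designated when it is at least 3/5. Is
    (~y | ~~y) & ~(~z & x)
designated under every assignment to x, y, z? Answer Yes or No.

No

Counterexample: take x = 3/5, y = 0, z = 0.
~y = ~0 = 1
~y = ~0 = 1
~~y = ~1 = 0
~y | ~~y = 1 | 0 = 1
~z = ~0 = 1
~z & x = 1 & 3/5 = 3/5
~(~z & x) = ~3/5 = 2/5
(~y | ~~y) & ~(~z & x) = 1 & 2/5 = 2/5
This gives 2/5, which is below 3/5.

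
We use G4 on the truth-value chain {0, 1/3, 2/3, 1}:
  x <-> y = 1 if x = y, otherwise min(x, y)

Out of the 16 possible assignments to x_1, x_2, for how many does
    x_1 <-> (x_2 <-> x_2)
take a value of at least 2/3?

x_1 = 0, x_2 = 0 ↦ 0  <
x_1 = 0, x_2 = 1/3 ↦ 0  <
x_1 = 0, x_2 = 2/3 ↦ 0  <
x_1 = 0, x_2 = 1 ↦ 0  <
x_1 = 1/3, x_2 = 0 ↦ 1/3  <
x_1 = 1/3, x_2 = 1/3 ↦ 1/3  <
x_1 = 1/3, x_2 = 2/3 ↦ 1/3  <
x_1 = 1/3, x_2 = 1 ↦ 1/3  <
x_1 = 2/3, x_2 = 0 ↦ 2/3  ≥
x_1 = 2/3, x_2 = 1/3 ↦ 2/3  ≥
x_1 = 2/3, x_2 = 2/3 ↦ 2/3  ≥
x_1 = 2/3, x_2 = 1 ↦ 2/3  ≥
x_1 = 1, x_2 = 0 ↦ 1  ≥
x_1 = 1, x_2 = 1/3 ↦ 1  ≥
x_1 = 1, x_2 = 2/3 ↦ 1  ≥
x_1 = 1, x_2 = 1 ↦ 1  ≥
So 8 of the 16 assignments meet the threshold.

8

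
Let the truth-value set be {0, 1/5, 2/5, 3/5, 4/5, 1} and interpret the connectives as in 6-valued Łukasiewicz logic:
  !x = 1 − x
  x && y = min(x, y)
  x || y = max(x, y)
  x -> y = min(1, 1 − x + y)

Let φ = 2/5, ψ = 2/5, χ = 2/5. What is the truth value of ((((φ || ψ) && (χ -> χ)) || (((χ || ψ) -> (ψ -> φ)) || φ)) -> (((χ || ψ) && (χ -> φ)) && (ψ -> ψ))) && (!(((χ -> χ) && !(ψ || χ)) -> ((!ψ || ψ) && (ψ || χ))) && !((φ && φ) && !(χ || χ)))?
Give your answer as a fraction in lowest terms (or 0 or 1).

1/5

φ || ψ = 2/5 || 2/5 = 2/5
χ -> χ = 2/5 -> 2/5 = 1
(φ || ψ) && (χ -> χ) = 2/5 && 1 = 2/5
χ || ψ = 2/5 || 2/5 = 2/5
ψ -> φ = 2/5 -> 2/5 = 1
(χ || ψ) -> (ψ -> φ) = 2/5 -> 1 = 1
((χ || ψ) -> (ψ -> φ)) || φ = 1 || 2/5 = 1
((φ || ψ) && (χ -> χ)) || (((χ || ψ) -> (ψ -> φ)) || φ) = 2/5 || 1 = 1
χ || ψ = 2/5 || 2/5 = 2/5
χ -> φ = 2/5 -> 2/5 = 1
(χ || ψ) && (χ -> φ) = 2/5 && 1 = 2/5
ψ -> ψ = 2/5 -> 2/5 = 1
((χ || ψ) && (χ -> φ)) && (ψ -> ψ) = 2/5 && 1 = 2/5
(((φ || ψ) && (χ -> χ)) || (((χ || ψ) -> (ψ -> φ)) || φ)) -> (((χ || ψ) && (χ -> φ)) && (ψ -> ψ)) = 1 -> 2/5 = 2/5
χ -> χ = 2/5 -> 2/5 = 1
ψ || χ = 2/5 || 2/5 = 2/5
!(ψ || χ) = !2/5 = 3/5
(χ -> χ) && !(ψ || χ) = 1 && 3/5 = 3/5
!ψ = !2/5 = 3/5
!ψ || ψ = 3/5 || 2/5 = 3/5
ψ || χ = 2/5 || 2/5 = 2/5
(!ψ || ψ) && (ψ || χ) = 3/5 && 2/5 = 2/5
((χ -> χ) && !(ψ || χ)) -> ((!ψ || ψ) && (ψ || χ)) = 3/5 -> 2/5 = 4/5
!(((χ -> χ) && !(ψ || χ)) -> ((!ψ || ψ) && (ψ || χ))) = !4/5 = 1/5
φ && φ = 2/5 && 2/5 = 2/5
χ || χ = 2/5 || 2/5 = 2/5
!(χ || χ) = !2/5 = 3/5
(φ && φ) && !(χ || χ) = 2/5 && 3/5 = 2/5
!((φ && φ) && !(χ || χ)) = !2/5 = 3/5
!(((χ -> χ) && !(ψ || χ)) -> ((!ψ || ψ) && (ψ || χ))) && !((φ && φ) && !(χ || χ)) = 1/5 && 3/5 = 1/5
((((φ || ψ) && (χ -> χ)) || (((χ || ψ) -> (ψ -> φ)) || φ)) -> (((χ || ψ) && (χ -> φ)) && (ψ -> ψ))) && (!(((χ -> χ) && !(ψ || χ)) -> ((!ψ || ψ) && (ψ || χ))) && !((φ && φ) && !(χ || χ))) = 2/5 && 1/5 = 1/5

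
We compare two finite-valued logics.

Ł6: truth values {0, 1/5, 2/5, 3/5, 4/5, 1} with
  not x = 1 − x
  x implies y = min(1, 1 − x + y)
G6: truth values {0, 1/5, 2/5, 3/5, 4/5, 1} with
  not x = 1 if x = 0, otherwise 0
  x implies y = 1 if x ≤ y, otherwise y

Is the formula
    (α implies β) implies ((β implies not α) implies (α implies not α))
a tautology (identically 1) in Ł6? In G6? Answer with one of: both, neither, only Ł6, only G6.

In Ł6: every assignment gives 1 — tautology.
In G6: every assignment gives 1 — tautology.

both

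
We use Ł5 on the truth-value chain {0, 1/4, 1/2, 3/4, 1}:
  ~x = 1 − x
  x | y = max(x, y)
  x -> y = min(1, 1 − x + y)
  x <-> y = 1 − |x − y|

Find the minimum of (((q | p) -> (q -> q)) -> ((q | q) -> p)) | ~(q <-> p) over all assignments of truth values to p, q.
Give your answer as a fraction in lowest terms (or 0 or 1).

Take p = 0, q = 1/2:
q | p = 1/2 | 0 = 1/2
q -> q = 1/2 -> 1/2 = 1
(q | p) -> (q -> q) = 1/2 -> 1 = 1
q | q = 1/2 | 1/2 = 1/2
(q | q) -> p = 1/2 -> 0 = 1/2
((q | p) -> (q -> q)) -> ((q | q) -> p) = 1 -> 1/2 = 1/2
q <-> p = 1/2 <-> 0 = 1/2
~(q <-> p) = ~1/2 = 1/2
(((q | p) -> (q -> q)) -> ((q | q) -> p)) | ~(q <-> p) = 1/2 | 1/2 = 1/2
No assignment yields a value below 1/2, so this is the minimum.

1/2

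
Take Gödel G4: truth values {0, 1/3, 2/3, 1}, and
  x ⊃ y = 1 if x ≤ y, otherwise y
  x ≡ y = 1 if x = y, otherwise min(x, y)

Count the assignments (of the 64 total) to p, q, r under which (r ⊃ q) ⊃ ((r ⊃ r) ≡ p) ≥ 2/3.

value 1: 30 assignments (counts)
value 2/3: 10 assignments (counts)
value 1/3: 11 assignments
value 0: 13 assignments
So 40 of the 64 assignments meet the threshold.

40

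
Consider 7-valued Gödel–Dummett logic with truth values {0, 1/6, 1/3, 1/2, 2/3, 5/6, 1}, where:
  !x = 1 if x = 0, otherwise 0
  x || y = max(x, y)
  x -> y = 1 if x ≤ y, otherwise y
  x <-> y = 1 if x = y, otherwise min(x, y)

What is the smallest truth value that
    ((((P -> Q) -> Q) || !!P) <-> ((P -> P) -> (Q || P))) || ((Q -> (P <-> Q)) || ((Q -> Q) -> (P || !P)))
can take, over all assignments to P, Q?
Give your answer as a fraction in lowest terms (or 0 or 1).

1/3

Take P = 1/6, Q = 1/3:
P -> Q = 1/6 -> 1/3 = 1
(P -> Q) -> Q = 1 -> 1/3 = 1/3
!P = !1/6 = 0
!!P = !0 = 1
((P -> Q) -> Q) || !!P = 1/3 || 1 = 1
P -> P = 1/6 -> 1/6 = 1
Q || P = 1/3 || 1/6 = 1/3
(P -> P) -> (Q || P) = 1 -> 1/3 = 1/3
(((P -> Q) -> Q) || !!P) <-> ((P -> P) -> (Q || P)) = 1 <-> 1/3 = 1/3
P <-> Q = 1/6 <-> 1/3 = 1/6
Q -> (P <-> Q) = 1/3 -> 1/6 = 1/6
Q -> Q = 1/3 -> 1/3 = 1
!P = !1/6 = 0
P || !P = 1/6 || 0 = 1/6
(Q -> Q) -> (P || !P) = 1 -> 1/6 = 1/6
(Q -> (P <-> Q)) || ((Q -> Q) -> (P || !P)) = 1/6 || 1/6 = 1/6
((((P -> Q) -> Q) || !!P) <-> ((P -> P) -> (Q || P))) || ((Q -> (P <-> Q)) || ((Q -> Q) -> (P || !P))) = 1/3 || 1/6 = 1/3
No assignment yields a value below 1/3, so this is the minimum.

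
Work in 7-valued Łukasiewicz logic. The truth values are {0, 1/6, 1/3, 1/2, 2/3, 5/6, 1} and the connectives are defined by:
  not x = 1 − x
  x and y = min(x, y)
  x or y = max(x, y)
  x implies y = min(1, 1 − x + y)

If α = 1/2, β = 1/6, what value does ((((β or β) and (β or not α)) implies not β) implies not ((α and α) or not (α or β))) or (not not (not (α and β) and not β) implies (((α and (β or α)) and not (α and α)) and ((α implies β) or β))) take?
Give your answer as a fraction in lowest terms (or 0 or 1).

β or β = 1/6 or 1/6 = 1/6
not α = not 1/2 = 1/2
β or not α = 1/6 or 1/2 = 1/2
(β or β) and (β or not α) = 1/6 and 1/2 = 1/6
not β = not 1/6 = 5/6
((β or β) and (β or not α)) implies not β = 1/6 implies 5/6 = 1
α and α = 1/2 and 1/2 = 1/2
α or β = 1/2 or 1/6 = 1/2
not (α or β) = not 1/2 = 1/2
(α and α) or not (α or β) = 1/2 or 1/2 = 1/2
not ((α and α) or not (α or β)) = not 1/2 = 1/2
(((β or β) and (β or not α)) implies not β) implies not ((α and α) or not (α or β)) = 1 implies 1/2 = 1/2
α and β = 1/2 and 1/6 = 1/6
not (α and β) = not 1/6 = 5/6
not β = not 1/6 = 5/6
not (α and β) and not β = 5/6 and 5/6 = 5/6
not (not (α and β) and not β) = not 5/6 = 1/6
not not (not (α and β) and not β) = not 1/6 = 5/6
β or α = 1/6 or 1/2 = 1/2
α and (β or α) = 1/2 and 1/2 = 1/2
α and α = 1/2 and 1/2 = 1/2
not (α and α) = not 1/2 = 1/2
(α and (β or α)) and not (α and α) = 1/2 and 1/2 = 1/2
α implies β = 1/2 implies 1/6 = 2/3
(α implies β) or β = 2/3 or 1/6 = 2/3
((α and (β or α)) and not (α and α)) and ((α implies β) or β) = 1/2 and 2/3 = 1/2
not not (not (α and β) and not β) implies (((α and (β or α)) and not (α and α)) and ((α implies β) or β)) = 5/6 implies 1/2 = 2/3
((((β or β) and (β or not α)) implies not β) implies not ((α and α) or not (α or β))) or (not not (not (α and β) and not β) implies (((α and (β or α)) and not (α and α)) and ((α implies β) or β))) = 1/2 or 2/3 = 2/3

2/3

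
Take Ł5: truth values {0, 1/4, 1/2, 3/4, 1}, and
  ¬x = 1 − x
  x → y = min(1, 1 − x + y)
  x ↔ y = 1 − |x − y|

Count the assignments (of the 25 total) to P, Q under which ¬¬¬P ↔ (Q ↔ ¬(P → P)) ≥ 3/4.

value 1: 5 assignments (counts)
value 3/4: 8 assignments (counts)
value 1/2: 6 assignments
value 1/4: 4 assignments
value 0: 2 assignments
So 13 of the 25 assignments meet the threshold.

13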